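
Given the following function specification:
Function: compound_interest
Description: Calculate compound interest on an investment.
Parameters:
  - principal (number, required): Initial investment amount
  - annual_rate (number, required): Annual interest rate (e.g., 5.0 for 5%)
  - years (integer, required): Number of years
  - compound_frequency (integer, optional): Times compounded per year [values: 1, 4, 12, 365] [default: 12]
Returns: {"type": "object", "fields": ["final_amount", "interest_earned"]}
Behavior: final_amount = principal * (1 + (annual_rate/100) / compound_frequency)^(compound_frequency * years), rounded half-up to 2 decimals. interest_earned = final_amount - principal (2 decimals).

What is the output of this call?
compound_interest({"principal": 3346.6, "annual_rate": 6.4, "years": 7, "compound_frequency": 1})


rate per period = 6.4/100/1 = 0.064 (keep full precision); periods = 1 * 7 = 7
(1 + 0.064)^7 = 1.54380128
final_amount = 3346.6 * 1.54380128 = 5166.485352 -> 5166.49
interest_earned = 5166.49 - 3346.60 = 1819.89
Output:
{"final_amount": 5166.49, "interest_earned": 1819.89}


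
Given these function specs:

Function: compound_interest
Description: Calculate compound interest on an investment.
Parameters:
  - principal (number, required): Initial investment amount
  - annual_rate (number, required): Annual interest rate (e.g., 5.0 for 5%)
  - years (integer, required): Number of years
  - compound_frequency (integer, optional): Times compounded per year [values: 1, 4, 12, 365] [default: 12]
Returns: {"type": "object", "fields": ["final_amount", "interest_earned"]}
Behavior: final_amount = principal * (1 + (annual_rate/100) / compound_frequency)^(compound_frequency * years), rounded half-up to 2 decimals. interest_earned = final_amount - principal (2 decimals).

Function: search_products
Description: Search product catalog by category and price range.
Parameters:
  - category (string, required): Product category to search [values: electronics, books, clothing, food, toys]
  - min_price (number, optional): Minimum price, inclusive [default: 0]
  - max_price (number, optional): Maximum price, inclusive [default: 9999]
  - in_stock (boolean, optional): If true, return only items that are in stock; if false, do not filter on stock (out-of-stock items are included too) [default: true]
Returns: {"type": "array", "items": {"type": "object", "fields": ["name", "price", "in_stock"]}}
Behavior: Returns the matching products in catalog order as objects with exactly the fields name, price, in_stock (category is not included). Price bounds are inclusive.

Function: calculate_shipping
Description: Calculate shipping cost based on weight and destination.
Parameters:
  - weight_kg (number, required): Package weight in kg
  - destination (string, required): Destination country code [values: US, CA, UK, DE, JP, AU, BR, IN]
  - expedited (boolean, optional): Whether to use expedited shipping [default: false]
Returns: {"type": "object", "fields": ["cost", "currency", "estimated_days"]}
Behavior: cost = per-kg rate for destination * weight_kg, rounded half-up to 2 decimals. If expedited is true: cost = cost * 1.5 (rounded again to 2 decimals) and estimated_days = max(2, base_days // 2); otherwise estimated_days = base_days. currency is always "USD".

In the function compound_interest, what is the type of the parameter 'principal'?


The compound_interest spec declares:
  - principal (number, required): Initial investment amount
Type:
number


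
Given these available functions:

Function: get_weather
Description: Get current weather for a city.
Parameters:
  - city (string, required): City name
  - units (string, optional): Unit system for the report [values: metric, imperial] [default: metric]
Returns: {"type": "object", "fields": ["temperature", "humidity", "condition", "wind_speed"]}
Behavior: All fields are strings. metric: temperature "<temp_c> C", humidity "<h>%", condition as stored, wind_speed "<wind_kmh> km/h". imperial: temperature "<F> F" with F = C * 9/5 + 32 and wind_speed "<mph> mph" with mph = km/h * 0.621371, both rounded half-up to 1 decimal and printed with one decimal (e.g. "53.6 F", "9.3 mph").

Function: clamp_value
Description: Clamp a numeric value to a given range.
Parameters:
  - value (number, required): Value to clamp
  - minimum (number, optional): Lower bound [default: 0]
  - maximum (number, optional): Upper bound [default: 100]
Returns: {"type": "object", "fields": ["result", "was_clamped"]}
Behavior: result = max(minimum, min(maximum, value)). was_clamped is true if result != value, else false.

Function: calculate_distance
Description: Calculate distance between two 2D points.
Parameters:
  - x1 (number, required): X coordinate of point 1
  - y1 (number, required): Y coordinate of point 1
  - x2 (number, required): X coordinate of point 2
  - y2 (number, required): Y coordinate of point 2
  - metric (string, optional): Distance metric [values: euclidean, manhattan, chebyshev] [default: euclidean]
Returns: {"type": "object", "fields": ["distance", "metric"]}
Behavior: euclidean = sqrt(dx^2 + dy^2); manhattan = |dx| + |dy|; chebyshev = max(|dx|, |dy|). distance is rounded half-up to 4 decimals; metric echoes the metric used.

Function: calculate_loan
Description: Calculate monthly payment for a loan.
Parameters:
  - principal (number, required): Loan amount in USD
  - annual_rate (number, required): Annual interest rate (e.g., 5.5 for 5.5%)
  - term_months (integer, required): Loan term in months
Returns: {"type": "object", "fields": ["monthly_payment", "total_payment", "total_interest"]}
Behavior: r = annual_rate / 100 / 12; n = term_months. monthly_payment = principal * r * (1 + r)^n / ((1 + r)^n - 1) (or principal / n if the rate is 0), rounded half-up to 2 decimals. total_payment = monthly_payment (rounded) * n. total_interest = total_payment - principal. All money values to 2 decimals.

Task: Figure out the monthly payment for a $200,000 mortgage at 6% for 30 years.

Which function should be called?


The task needs a function whose description is: Calculate monthly payment for a loan.
calculate_loan


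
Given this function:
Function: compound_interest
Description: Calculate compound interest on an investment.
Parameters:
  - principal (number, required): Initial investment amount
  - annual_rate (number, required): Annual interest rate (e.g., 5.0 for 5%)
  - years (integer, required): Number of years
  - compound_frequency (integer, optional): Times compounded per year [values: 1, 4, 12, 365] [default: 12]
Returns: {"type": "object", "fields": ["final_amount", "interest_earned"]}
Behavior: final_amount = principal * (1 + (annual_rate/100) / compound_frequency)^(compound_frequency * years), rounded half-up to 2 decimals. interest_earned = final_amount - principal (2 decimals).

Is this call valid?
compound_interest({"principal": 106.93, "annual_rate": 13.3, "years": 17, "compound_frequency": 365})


Checking all required parameters present and types match... All valid.
Valid


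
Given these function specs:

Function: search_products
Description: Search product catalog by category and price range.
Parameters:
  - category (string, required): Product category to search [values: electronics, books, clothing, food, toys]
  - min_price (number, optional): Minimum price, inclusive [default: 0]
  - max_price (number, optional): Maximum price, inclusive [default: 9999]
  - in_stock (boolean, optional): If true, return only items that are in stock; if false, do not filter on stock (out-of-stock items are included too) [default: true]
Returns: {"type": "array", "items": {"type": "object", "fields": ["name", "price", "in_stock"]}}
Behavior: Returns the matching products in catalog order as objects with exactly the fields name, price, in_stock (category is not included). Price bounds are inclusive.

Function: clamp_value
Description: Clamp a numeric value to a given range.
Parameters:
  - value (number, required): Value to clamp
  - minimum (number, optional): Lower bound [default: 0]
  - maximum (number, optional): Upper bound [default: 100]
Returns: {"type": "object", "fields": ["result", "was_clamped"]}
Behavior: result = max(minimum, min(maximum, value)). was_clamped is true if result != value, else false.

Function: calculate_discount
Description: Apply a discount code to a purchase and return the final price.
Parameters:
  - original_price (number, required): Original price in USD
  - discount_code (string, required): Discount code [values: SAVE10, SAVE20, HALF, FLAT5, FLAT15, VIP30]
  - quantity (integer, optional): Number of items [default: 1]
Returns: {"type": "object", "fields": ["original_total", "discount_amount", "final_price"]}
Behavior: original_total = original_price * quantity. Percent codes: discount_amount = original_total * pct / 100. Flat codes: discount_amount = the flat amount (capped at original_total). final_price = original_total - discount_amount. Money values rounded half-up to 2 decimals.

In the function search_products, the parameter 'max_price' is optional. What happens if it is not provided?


The search_products spec declares:
  - max_price (number, optional): Maximum price, inclusive [default: 9999]
It defaults to 9999


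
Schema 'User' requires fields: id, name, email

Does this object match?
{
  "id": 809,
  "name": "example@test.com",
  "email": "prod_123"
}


Checking required fields... All present.
Valid - all required fields present


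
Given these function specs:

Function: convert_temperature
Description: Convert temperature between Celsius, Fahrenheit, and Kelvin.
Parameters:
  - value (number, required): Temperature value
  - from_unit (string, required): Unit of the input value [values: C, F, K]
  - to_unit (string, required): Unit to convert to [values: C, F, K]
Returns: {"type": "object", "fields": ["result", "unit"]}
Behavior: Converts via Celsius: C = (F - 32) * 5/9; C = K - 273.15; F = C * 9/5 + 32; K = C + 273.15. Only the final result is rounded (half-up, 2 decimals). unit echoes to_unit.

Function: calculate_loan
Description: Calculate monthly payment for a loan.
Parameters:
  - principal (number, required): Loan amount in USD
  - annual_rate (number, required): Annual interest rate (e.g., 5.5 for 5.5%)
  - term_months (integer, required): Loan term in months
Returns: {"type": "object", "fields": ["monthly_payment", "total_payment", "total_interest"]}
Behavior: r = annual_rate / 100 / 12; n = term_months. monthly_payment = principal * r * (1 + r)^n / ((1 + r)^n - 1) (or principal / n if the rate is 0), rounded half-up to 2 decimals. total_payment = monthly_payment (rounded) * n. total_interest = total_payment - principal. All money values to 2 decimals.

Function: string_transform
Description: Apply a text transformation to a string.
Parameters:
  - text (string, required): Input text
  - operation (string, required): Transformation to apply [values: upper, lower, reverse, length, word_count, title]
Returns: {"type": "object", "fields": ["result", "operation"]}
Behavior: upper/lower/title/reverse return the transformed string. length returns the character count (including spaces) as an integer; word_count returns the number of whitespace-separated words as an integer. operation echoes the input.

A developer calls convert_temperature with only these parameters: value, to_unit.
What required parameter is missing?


Required parameters: value, from_unit, to_unit
Provided: value, to_unit
Missing: from_unit
from_unit


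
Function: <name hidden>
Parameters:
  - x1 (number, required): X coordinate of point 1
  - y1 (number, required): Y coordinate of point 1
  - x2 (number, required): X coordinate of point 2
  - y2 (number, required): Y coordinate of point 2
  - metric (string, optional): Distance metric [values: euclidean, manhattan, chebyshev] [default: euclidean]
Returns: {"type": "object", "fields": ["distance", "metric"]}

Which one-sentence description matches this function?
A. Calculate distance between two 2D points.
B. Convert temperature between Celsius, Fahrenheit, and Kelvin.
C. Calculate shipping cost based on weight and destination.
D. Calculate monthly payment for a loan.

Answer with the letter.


Parameters x1, y1, x2, y2, metric and return ["distance", "metric"] fit: Calculate distance between two 2D points.
A


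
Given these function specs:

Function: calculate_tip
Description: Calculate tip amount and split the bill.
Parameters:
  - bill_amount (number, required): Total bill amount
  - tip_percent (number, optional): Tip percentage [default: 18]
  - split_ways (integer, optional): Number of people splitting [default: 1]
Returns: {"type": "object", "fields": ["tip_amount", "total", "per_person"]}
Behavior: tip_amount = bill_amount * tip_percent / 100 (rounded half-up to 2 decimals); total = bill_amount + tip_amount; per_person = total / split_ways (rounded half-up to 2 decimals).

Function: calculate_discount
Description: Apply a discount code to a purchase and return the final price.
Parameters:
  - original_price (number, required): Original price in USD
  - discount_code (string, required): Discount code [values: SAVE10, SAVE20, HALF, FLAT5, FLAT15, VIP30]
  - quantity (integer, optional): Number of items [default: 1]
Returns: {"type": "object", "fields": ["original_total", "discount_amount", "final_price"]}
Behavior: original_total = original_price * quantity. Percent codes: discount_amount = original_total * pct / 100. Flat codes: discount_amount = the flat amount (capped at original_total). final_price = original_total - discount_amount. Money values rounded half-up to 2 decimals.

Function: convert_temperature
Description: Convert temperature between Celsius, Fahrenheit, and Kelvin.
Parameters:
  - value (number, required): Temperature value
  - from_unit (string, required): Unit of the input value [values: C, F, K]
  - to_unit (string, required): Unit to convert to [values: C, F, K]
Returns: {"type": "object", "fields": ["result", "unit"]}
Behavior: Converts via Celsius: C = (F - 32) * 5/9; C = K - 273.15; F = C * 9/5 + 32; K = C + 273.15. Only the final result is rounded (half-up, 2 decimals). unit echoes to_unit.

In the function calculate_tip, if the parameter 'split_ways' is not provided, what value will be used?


The calculate_tip spec declares:
  - split_ways (integer, optional): Number of people splitting [default: 1]
Default:
1


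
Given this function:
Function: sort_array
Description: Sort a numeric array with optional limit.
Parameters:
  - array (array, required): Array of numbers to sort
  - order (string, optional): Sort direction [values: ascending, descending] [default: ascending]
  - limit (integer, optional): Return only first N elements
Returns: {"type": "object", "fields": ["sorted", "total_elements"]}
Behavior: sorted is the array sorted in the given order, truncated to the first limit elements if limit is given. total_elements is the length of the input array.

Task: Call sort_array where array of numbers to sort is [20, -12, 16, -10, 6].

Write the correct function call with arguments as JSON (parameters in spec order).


Mapping each described value to its parameter name:
  'Array of numbers to sort' -> array = [20, -12, 16, -10, 6]
sort_array({"array": [20, -12, 16, -10, 6]})


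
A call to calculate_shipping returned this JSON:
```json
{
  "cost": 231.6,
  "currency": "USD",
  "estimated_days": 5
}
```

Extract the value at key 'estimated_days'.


5


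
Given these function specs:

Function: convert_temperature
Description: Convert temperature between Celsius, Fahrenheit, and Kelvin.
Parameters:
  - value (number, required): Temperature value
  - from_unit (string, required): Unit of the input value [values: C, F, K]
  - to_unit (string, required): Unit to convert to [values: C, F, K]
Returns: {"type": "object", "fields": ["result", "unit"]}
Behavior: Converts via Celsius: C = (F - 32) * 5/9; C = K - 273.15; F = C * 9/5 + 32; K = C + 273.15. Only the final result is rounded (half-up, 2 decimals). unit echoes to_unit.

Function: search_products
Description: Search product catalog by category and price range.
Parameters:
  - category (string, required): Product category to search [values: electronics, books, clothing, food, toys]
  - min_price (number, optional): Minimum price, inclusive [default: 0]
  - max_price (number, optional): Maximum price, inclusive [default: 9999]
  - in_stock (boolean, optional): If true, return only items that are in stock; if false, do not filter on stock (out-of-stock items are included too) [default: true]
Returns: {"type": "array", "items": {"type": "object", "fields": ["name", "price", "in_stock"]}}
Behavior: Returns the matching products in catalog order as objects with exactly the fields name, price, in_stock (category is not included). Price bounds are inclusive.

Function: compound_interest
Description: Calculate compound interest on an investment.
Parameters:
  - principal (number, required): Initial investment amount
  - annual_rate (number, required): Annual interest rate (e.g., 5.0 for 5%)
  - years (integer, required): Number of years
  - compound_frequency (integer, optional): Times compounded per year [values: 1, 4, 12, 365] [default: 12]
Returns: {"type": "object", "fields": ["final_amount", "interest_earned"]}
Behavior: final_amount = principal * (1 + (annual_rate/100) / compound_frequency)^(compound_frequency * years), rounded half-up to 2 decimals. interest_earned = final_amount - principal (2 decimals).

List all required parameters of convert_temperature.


Parameters of convert_temperature and their required/optional flag:
  value: required
  from_unit: required
  to_unit: required
from_unit, to_unit, value


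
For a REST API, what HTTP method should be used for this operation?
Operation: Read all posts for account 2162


GET = read, POST = create, PUT = update/replace, DELETE = remove
This operation is a read.
GET


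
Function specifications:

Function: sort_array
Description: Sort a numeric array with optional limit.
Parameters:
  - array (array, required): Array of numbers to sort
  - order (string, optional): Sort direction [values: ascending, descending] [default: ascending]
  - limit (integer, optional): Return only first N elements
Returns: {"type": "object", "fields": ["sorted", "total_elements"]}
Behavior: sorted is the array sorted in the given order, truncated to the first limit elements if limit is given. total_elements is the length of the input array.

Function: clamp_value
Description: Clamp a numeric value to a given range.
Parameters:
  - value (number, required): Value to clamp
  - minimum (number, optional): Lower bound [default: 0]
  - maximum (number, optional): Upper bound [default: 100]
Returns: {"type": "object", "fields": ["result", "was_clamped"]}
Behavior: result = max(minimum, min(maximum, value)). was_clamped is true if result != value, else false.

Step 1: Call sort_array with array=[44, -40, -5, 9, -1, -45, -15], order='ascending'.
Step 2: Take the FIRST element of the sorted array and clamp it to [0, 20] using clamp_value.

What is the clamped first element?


Step 1: sort_array(order=ascending)
  sorted: [-45, -40, -15, -5, -1, 9, 44]
  -> first element = -45
Step 2: clamp_value(value=-45, minimum=0, maximum=20)
  result = max(0, min(20, -45)) = max(0, -45) = 0
  was_clamped = (0 != -45) = true
  -> result = 0
0


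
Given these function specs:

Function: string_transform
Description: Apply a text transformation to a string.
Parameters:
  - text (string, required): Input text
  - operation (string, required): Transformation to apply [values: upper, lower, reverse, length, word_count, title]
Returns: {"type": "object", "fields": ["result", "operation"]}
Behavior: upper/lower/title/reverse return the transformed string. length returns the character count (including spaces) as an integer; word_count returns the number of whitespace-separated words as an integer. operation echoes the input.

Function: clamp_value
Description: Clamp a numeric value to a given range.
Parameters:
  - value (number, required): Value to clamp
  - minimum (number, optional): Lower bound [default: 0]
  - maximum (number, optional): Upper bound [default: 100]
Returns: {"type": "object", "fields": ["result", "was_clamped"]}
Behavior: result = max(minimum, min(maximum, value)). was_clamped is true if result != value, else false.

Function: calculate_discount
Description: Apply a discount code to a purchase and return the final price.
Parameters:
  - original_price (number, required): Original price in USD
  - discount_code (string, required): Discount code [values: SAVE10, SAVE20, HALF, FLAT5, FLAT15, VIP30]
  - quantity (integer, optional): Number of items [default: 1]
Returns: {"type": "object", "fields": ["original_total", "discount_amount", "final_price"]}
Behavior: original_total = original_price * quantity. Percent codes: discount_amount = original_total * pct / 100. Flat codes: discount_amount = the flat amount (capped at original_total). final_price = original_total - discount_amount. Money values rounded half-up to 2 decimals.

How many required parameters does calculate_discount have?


Parameters of calculate_discount: original_price (required), discount_code (required), quantity (optional)
Required count:
2


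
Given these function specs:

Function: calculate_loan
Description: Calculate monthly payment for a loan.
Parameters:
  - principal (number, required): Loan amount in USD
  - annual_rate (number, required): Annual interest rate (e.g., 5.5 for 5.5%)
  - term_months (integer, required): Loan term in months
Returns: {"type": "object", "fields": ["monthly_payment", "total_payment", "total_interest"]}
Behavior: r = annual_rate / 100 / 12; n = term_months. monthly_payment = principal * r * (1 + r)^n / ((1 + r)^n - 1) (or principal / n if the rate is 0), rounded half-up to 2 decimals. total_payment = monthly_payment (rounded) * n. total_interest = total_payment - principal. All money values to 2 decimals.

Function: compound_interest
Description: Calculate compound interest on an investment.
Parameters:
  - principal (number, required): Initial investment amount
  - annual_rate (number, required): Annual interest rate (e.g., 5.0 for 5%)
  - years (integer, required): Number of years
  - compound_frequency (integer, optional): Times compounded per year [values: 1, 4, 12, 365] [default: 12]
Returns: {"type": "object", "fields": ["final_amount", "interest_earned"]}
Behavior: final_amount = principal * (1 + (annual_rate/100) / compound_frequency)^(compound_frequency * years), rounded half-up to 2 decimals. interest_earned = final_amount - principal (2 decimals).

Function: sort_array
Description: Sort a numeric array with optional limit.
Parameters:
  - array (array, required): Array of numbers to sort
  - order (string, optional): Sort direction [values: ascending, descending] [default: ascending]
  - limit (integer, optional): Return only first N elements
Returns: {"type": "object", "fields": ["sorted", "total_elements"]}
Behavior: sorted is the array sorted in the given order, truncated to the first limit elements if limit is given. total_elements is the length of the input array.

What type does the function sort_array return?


The sort_array spec declares Returns: {"type": "object", "fields": ["sorted", "total_elements"]}
Type:
object


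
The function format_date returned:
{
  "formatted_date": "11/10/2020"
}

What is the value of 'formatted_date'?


11/10/2020


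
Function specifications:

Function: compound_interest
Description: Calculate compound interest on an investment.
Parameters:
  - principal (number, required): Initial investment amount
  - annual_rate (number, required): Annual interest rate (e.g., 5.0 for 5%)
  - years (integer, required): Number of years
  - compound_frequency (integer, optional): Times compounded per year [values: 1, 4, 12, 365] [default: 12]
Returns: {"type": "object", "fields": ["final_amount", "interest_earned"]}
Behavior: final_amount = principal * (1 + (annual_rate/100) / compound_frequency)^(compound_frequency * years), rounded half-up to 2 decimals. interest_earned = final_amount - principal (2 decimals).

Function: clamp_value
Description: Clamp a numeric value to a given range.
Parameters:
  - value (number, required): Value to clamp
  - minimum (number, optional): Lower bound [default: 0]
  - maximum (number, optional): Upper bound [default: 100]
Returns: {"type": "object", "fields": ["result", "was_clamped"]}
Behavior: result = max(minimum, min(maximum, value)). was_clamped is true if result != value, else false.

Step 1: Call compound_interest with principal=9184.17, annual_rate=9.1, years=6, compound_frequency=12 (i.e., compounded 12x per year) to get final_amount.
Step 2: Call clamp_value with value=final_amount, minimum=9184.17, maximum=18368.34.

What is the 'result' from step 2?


Step 1: compound_interest
  rate per period = 9.1/100/12 = 0.007583333333 (keep full precision); periods = 12 * 6 = 72
  (1 + 0.007583333333)^72 = 1.72278154
  final_amount = 9184.17 * 1.72278154 = 15822.318506 -> 15822.32
  interest_earned = 15822.32 - 9184.17 = 6638.15
  -> final_amount = 15822.32
Step 2: clamp_value(value=15822.32, minimum=9184.17, maximum=18368.34)
  result = max(9184.17, min(18368.34, 15822.32)) = max(9184.17, 15822.32) = 15822.32
  was_clamped = (15822.32 != 15822.32) = false
  -> result = 15822.32
15822.32


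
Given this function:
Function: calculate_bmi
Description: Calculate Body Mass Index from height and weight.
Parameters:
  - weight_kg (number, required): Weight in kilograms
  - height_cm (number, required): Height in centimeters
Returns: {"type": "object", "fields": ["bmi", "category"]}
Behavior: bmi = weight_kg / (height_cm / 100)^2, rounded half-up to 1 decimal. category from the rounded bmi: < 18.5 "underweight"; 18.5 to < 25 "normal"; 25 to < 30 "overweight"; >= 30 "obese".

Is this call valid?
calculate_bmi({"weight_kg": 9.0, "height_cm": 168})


Checking all required parameters present and types match... All valid.
Valid


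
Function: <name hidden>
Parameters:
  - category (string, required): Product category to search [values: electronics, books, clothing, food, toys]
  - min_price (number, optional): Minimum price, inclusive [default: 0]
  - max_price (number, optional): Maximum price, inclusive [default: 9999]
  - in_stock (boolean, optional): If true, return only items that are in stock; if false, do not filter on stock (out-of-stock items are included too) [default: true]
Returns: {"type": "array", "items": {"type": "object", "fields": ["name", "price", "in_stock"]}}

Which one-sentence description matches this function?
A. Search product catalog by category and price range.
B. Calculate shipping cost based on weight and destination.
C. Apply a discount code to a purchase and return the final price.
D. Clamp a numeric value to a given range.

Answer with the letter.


Parameters category, min_price, max_price, in_stock and return "array" fit: Search product catalog by category and price range.
A


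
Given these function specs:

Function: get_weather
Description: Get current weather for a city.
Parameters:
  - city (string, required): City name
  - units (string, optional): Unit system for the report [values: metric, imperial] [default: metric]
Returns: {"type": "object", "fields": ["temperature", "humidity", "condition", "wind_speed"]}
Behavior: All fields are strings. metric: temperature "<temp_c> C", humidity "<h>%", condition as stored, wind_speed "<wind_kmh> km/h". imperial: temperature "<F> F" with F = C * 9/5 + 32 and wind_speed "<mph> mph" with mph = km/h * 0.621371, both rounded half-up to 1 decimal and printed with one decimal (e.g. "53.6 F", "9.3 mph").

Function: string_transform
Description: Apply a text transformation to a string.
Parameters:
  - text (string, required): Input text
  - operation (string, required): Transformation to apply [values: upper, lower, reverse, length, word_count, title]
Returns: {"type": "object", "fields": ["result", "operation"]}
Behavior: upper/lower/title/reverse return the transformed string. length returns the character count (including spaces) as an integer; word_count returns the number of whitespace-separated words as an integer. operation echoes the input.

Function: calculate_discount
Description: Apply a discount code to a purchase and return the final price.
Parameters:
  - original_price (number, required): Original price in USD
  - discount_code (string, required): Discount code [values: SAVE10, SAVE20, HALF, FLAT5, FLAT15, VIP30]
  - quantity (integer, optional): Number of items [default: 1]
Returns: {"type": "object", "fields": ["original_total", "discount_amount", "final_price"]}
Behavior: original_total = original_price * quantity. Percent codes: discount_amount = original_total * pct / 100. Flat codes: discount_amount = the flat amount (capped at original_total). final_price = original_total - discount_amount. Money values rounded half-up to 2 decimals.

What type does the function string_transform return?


The string_transform spec declares Returns: {"type": "object", "fields": ["result", "operation"]}
Type:
object


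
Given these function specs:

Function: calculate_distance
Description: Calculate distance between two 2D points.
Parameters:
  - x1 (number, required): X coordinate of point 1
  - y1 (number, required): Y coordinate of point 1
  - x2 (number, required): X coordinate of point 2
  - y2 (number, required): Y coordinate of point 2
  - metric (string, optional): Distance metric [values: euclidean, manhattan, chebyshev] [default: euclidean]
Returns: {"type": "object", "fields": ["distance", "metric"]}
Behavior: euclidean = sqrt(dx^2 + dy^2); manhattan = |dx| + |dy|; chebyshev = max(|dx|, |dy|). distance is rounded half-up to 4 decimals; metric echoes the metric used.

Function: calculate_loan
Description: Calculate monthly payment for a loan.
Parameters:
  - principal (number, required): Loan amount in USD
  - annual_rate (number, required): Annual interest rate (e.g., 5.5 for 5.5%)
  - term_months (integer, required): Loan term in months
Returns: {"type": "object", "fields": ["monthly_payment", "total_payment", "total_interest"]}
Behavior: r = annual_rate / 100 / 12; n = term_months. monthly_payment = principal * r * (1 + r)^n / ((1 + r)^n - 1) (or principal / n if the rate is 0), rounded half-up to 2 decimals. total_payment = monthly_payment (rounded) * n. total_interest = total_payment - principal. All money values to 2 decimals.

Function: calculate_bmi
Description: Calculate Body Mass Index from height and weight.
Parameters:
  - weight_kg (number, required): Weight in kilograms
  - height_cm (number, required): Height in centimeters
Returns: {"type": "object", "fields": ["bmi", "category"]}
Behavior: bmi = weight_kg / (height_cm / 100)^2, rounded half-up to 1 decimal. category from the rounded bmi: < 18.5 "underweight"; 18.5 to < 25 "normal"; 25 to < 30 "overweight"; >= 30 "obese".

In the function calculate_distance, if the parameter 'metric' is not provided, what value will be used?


The calculate_distance spec declares:
  - metric (string, optional): Distance metric [values: euclidean, manhattan, chebyshev] [default: euclidean]
Default:
euclidean


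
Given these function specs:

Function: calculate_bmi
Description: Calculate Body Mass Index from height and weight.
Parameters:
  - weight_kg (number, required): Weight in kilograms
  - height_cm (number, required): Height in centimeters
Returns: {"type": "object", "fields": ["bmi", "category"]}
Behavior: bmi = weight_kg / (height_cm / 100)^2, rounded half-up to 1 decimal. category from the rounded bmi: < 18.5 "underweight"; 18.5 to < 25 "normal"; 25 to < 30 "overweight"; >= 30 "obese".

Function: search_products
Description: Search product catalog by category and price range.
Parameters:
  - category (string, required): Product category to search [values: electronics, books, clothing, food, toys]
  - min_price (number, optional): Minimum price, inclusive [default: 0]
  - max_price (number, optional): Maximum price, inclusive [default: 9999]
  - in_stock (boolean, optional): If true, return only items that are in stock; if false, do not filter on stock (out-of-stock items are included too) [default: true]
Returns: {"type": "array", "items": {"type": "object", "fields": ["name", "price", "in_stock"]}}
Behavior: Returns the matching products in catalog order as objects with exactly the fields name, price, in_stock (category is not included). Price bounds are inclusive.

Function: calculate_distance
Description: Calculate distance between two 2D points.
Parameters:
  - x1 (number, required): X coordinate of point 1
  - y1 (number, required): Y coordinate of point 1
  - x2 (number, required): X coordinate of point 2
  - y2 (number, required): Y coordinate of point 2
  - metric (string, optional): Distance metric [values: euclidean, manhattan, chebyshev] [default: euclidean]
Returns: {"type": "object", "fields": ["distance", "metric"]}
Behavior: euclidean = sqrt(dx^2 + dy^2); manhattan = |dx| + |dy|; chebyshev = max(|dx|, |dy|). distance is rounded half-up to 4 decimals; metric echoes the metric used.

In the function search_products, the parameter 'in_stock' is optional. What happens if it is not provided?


The search_products spec declares:
  - in_stock (boolean, optional): If true, return only items that are in stock; if false, do not filter on stock (out-of-stock items are included too) [default: true]
It defaults to true


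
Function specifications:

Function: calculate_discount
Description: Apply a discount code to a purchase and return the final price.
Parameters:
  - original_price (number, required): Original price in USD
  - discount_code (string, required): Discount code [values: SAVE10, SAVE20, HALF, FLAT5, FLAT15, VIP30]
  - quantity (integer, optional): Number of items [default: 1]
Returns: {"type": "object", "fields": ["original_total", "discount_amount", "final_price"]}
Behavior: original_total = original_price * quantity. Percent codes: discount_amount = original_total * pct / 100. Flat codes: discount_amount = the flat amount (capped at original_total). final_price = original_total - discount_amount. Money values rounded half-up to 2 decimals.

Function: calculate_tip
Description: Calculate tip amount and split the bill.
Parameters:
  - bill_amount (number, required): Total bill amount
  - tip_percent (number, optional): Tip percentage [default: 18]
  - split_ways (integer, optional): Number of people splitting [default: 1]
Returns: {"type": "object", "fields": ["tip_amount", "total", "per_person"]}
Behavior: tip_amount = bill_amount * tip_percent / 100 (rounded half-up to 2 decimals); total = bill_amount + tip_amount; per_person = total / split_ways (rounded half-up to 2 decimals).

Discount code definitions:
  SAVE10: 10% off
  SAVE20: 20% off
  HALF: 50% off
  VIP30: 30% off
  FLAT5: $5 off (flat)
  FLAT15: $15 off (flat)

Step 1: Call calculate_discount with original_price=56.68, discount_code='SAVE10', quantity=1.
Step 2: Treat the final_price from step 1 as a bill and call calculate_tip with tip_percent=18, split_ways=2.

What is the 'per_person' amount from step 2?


Step 1: calculate_discount(original_price=56.68, discount_code=SAVE10, quantity=1)
  original_total = 56.68 * 1 = 56.68
  SAVE10 = 10% off: discount_amount = 56.68 * 10/100 = 5.668 -> 5.67
  final_price = 56.68 - 5.67 = 51.01
  -> final_price = 51.01
Step 2: calculate_tip(bill_amount=51.01, tip_percent=18, split_ways=2)
  tip_amount = 51.01 * 18/100 = 9.1818 -> 9.18
  total = 51.01 + 9.18 = 60.19
  per_person = 60.19 / 2 = 30.095 -> 30.10
  -> per_person = 30.10
$30.10


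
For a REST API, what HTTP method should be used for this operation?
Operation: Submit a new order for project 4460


GET = read, POST = create, PUT = update/replace, DELETE = remove
This operation is a create.
POST


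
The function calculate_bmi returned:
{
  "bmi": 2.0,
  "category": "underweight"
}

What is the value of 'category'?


underweight


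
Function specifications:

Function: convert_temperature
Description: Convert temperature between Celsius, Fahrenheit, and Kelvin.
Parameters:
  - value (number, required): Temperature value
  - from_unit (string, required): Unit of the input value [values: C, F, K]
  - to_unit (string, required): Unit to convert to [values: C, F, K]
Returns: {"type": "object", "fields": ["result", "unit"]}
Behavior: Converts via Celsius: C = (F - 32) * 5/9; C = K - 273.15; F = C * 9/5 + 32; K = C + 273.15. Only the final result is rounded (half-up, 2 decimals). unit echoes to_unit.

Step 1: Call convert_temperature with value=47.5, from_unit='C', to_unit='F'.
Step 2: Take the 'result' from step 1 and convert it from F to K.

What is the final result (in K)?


Step 1: convert_temperature(value=47.5, from_unit=C, to_unit=F)
  Input already in C: 47.5
  To F: 47.5 * 9/5 + 32 = 117.5
  Round to 2 decimals: 117.5
  -> result = 117.5 F
Step 2: convert_temperature(value=117.5, from_unit=F, to_unit=K)
  To C: (117.5 - 32) * 5/9 = 47.5
  To K: 47.5 + 273.15 = 320.65
  Round to 2 decimals: 320.65
  -> result = 320.65 K
320.65 K


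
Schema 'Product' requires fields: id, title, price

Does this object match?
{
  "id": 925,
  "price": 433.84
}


Checking required fields...
Missing: title
Invalid - missing required field 'title'


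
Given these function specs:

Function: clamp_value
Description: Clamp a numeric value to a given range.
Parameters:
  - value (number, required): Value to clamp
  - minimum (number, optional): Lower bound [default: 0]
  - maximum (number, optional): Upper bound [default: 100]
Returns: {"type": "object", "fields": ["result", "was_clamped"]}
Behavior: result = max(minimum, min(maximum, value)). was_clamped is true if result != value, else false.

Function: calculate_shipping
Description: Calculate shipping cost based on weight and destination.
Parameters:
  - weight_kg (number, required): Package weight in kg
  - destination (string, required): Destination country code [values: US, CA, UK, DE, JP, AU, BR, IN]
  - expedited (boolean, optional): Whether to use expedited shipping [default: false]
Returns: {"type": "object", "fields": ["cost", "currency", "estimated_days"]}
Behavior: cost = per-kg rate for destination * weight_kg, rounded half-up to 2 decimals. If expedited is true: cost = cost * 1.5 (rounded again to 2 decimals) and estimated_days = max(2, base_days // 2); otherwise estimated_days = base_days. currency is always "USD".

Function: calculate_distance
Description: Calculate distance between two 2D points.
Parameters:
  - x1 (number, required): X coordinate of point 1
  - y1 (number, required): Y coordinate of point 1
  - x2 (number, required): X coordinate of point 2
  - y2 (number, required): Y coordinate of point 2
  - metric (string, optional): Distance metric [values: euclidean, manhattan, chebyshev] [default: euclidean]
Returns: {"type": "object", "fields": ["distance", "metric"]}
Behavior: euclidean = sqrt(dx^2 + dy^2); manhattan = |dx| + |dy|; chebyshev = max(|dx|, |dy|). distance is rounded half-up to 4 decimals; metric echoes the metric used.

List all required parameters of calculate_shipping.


Parameters of calculate_shipping and their required/optional flag:
  weight_kg: required
  destination: required
  expedited: optional
destination, weight_kg


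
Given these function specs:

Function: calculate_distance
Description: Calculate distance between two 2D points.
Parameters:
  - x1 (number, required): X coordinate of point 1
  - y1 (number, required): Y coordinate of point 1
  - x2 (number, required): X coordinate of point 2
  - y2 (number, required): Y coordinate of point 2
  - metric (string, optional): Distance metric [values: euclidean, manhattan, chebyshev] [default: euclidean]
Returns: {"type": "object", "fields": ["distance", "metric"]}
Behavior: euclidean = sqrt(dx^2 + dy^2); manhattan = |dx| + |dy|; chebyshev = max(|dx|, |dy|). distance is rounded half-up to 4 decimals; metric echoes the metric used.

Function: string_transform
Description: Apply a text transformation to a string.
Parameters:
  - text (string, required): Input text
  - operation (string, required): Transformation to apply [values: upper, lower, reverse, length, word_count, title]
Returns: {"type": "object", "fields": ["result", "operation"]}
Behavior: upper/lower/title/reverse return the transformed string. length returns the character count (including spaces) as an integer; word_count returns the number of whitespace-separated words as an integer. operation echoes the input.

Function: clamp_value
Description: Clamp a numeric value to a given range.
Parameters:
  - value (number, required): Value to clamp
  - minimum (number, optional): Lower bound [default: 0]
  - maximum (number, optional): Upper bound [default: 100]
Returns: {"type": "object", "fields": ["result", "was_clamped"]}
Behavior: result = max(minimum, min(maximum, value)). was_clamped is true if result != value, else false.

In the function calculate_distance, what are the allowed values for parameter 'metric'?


The calculate_distance spec declares:
  - metric (string, optional): Distance metric [values: euclidean, manhattan, chebyshev] [default: euclidean]
Allowed values:
euclidean, manhattan, chebyshev
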